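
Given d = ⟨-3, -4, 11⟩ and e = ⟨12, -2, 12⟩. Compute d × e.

i: (-4)·12 - 11·(-2) = -48 - (-22) = -26
j: 11·12 - (-3)·12 = 132 - (-36) = 168
k: (-3)·(-2) - (-4)·12 = 6 - (-48) = 54
d × e = (-26, 168, 54)

(-26, 168, 54)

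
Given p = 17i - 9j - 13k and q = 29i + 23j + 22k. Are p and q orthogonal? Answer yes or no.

p · q = 17·29 + (-9)·23 + (-13)·22 = 493 - 207 - 286 = 0
Zero, so the vectors are orthogonal.

yes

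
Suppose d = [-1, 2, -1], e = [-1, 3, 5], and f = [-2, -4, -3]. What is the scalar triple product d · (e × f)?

e × f:
i: 3·(-3) - 5·(-4) = -9 - (-20) = 11
j: 5·(-2) - (-1)·(-3) = -10 - 3 = -13
k: (-1)·(-4) - 3·(-2) = 4 - (-6) = 10
e × f = (11, -13, 10)
d · (e × f) = (-1)·11 + 2·(-13) + (-1)·10 = -11 - 26 - 10 = -47

-47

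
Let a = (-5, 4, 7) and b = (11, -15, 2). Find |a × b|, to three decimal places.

145.942

i: 4·2 - 7·(-15) = 8 - (-105) = 113
j: 7·11 - (-5)·2 = 77 - (-10) = 87
k: (-5)·(-15) - 4·11 = 75 - 44 = 31
a × b = (113, 87, 31)
|a × b| = √(113² + 87² + 31²) = √21299 ≈ 145.9418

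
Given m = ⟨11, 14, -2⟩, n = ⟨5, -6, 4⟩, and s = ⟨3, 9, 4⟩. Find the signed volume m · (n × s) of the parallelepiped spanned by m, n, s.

-898

n × s:
i: (-6)·4 - 4·9 = -24 - 36 = -60
j: 4·3 - 5·4 = 12 - 20 = -8
k: 5·9 - (-6)·3 = 45 - (-18) = 63
n × s = (-60, -8, 63)
m · (n × s) = 11·(-60) + 14·(-8) + (-2)·63 = -660 - 112 - 126 = -898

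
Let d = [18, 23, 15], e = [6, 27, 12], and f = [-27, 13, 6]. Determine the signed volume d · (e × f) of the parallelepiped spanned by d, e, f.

3933

e × f:
i: 27·6 - 12·13 = 162 - 156 = 6
j: 12·(-27) - 6·6 = -324 - 36 = -360
k: 6·13 - 27·(-27) = 78 - (-729) = 807
e × f = (6, -360, 807)
d · (e × f) = 18·6 + 23·(-360) + 15·807 = 108 - 8280 + 12105 = 3933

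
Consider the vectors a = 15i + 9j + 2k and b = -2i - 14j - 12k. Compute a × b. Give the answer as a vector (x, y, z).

i: 9·(-12) - 2·(-14) = -108 - (-28) = -80
j: 2·(-2) - 15·(-12) = -4 - (-180) = 176
k: 15·(-14) - 9·(-2) = -210 - (-18) = -192
a × b = (-80, 176, -192)

(-80, 176, -192)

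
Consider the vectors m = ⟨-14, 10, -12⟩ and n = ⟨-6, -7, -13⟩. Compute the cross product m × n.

(-214, -110, 158)

i: 10·(-13) - (-12)·(-7) = -130 - 84 = -214
j: (-12)·(-6) - (-14)·(-13) = 72 - 182 = -110
k: (-14)·(-7) - 10·(-6) = 98 - (-60) = 158
m × n = (-214, -110, 158)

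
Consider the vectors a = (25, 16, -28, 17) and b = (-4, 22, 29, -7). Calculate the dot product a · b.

-679

a · b = 25·(-4) + 16·22 + (-28)·29 + 17·(-7) = -100 + 352 - 812 - 119 = -679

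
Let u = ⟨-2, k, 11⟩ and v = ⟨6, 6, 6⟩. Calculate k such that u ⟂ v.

u · v = (-2)·6 + k·6 + 11·6 = 54 + 6k
Set equal to 0: 6k = -54, so k = -9.

-9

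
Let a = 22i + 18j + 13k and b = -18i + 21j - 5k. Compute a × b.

(-363, -124, 786)

i: 18·(-5) - 13·21 = -90 - 273 = -363
j: 13·(-18) - 22·(-5) = -234 - (-110) = -124
k: 22·21 - 18·(-18) = 462 - (-324) = 786
a × b = (-363, -124, 786)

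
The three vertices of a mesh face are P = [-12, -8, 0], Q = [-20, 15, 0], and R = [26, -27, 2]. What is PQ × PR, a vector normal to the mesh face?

PQ = (-8, 23, 0)
PR = (38, -19, 2)
i: 23·2 - 0·(-19) = 46 - 0 = 46
j: 0·38 - (-8)·2 = 0 - (-16) = 16
k: (-8)·(-19) - 23·38 = 152 - 874 = -722
PQ × PR = (46, 16, -722)

(46, 16, -722)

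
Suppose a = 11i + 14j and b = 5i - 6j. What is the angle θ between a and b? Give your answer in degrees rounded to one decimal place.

102.0

a · b = 11·5 + 14·(-6) = 55 - 84 = -29
|a|² = 121 + 196 = 317,  |a| = √317 ≈ 17.804494
|b|² = 25 + 36 = 61,  |b| = √61 ≈ 7.810250
cos θ = -29 / (17.804494 · 7.810250) ≈ -0.20855
θ = arccos(-0.20855) ≈ 102.0°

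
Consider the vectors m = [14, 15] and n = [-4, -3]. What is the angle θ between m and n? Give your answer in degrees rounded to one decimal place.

m · n = 14·(-4) + 15·(-3) = -56 - 45 = -101
|m|² = 196 + 225 = 421,  |m| = √421 ≈ 20.518285
|n|² = 16 + 9 = 25,  |n| = √25 ≈ 5.000000
cos θ = -101 / (20.518285 · 5.000000) ≈ -0.98449
θ = arccos(-0.98449) ≈ 169.9°

169.9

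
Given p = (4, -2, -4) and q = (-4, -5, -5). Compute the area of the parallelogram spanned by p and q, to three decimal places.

46.690

i: (-2)·(-5) - (-4)·(-5) = 10 - 20 = -10
j: (-4)·(-4) - 4·(-5) = 16 - (-20) = 36
k: 4·(-5) - (-2)·(-4) = -20 - 8 = -28
p × q = (-10, 36, -28)
|p × q| = √((-10)² + 36² + (-28)²) = √2180 ≈ 46.6905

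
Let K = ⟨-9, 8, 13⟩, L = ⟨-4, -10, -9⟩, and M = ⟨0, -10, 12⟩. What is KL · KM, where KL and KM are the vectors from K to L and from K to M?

391

KL = L − K = (5, -18, -22)
KM = M − K = (9, -18, -1)
KL · KM = 5·9 + (-18)·(-18) + (-22)·(-1) = 45 + 324 + 22 = 391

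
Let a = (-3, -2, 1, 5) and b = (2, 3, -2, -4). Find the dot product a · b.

a · b = (-3)·2 + (-2)·3 + 1·(-2) + 5·(-4) = -6 - 6 - 2 - 20 = -34

-34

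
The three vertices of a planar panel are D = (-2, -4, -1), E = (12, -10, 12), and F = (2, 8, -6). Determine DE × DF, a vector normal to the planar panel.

(-126, 122, 192)

DE = (14, -6, 13)
DF = (4, 12, -5)
i: (-6)·(-5) - 13·12 = 30 - 156 = -126
j: 13·4 - 14·(-5) = 52 - (-70) = 122
k: 14·12 - (-6)·4 = 168 - (-24) = 192
DE × DF = (-126, 122, 192)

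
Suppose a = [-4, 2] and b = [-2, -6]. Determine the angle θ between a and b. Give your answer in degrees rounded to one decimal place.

a · b = (-4)·(-2) + 2·(-6) = 8 - 12 = -4
|a|² = 16 + 4 = 20,  |a| = √20 ≈ 4.472136
|b|² = 4 + 36 = 40,  |b| = √40 ≈ 6.324555
cos θ = -4 / (4.472136 · 6.324555) ≈ -0.14142
θ = arccos(-0.14142) ≈ 98.1°

98.1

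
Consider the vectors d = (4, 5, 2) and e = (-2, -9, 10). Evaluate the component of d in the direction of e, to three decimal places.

-2.426

d · e = 4·(-2) + 5·(-9) + 2·10 = -8 - 45 + 20 = -33
|e| = √(4 + 81 + 100) = √185 ≈ 13.6015
comp_e d = -33 / √185 ≈ -2.426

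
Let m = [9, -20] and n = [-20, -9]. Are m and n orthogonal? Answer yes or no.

m · n = 9·(-20) + (-20)·(-9) = -180 + 180 = 0
Zero, so the vectors are orthogonal.

yes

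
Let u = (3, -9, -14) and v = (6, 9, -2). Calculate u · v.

-35

u · v = 3·6 + (-9)·9 + (-14)·(-2) = 18 - 81 + 28 = -35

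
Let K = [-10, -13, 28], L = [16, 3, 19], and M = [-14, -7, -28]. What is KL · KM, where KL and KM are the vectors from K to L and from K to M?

KL = L − K = (26, 16, -9)
KM = M − K = (-4, 6, -56)
KL · KM = 26·(-4) + 16·6 + (-9)·(-56) = -104 + 96 + 504 = 496

496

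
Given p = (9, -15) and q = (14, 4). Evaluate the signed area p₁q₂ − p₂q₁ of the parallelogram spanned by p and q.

9·4 - (-15)·14 = 36 - (-210) = 246

246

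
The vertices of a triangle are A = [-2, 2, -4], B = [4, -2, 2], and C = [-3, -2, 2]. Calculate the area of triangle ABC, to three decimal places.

25.239

AB = (6, -4, 6),  AC = (-1, -4, 6)
i: (-4)·6 - 6·(-4) = -24 - (-24) = 0
j: 6·(-1) - 6·6 = -6 - 36 = -42
k: 6·(-4) - (-4)·(-1) = -24 - 4 = -28
AB × AC = (0, -42, -28)
|AB × AC| = √2548 ≈ 50.4777
area = ½ · 50.4777 ≈ 25.239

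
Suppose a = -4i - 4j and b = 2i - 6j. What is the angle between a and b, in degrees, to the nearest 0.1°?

a · b = (-4)·2 + (-4)·(-6) = -8 + 24 = 16
|a|² = 16 + 16 = 32,  |a| = √32 ≈ 5.656854
|b|² = 4 + 36 = 40,  |b| = √40 ≈ 6.324555
cos θ = 16 / (5.656854 · 6.324555) ≈ 0.44721
θ = arccos(0.44721) ≈ 63.4°

63.4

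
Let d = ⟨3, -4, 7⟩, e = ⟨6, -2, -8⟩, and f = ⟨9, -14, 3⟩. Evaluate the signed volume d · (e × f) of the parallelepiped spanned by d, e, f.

-456

e × f:
i: (-2)·3 - (-8)·(-14) = -6 - 112 = -118
j: (-8)·9 - 6·3 = -72 - 18 = -90
k: 6·(-14) - (-2)·9 = -84 - (-18) = -66
e × f = (-118, -90, -66)
d · (e × f) = 3·(-118) + (-4)·(-90) + 7·(-66) = -354 + 360 - 462 = -456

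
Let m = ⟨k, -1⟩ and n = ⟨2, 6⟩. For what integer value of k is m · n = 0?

m · n = k·2 + (-1)·6 = -6 + 2k
Set equal to 0: 2k = 6, so k = 3.

3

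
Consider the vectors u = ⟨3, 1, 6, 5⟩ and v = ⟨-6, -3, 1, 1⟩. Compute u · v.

-10

u · v = 3·(-6) + 1·(-3) + 6·1 + 5·1 = -18 - 3 + 6 + 5 = -10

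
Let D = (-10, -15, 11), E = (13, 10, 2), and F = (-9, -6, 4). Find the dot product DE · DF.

311

DE = E − D = (23, 25, -9)
DF = F − D = (1, 9, -7)
DE · DF = 23·1 + 25·9 + (-9)·(-7) = 23 + 225 + 63 = 311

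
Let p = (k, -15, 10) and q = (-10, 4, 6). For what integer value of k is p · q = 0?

p · q = k·(-10) + (-15)·4 + 10·6 = 0 - 10k
Set equal to 0: -10k = 0, so k = 0.

0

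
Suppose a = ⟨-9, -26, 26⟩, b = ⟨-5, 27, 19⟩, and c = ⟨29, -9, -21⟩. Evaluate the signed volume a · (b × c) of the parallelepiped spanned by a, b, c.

-27220

b × c:
i: 27·(-21) - 19·(-9) = -567 - (-171) = -396
j: 19·29 - (-5)·(-21) = 551 - 105 = 446
k: (-5)·(-9) - 27·29 = 45 - 783 = -738
b × c = (-396, 446, -738)
a · (b × c) = (-9)·(-396) + (-26)·446 + 26·(-738) = 3564 - 11596 - 19188 = -27220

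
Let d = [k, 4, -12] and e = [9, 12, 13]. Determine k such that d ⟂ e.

12

d · e = k·9 + 4·12 + (-12)·13 = -108 + 9k
Set equal to 0: 9k = 108, so k = 12.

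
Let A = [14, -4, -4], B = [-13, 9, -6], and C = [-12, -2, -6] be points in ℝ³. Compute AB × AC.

AB = (-27, 13, -2)
AC = (-26, 2, -2)
i: 13·(-2) - (-2)·2 = -26 - (-4) = -22
j: (-2)·(-26) - (-27)·(-2) = 52 - 54 = -2
k: (-27)·2 - 13·(-26) = -54 - (-338) = 284
AB × AC = (-22, -2, 284)

(-22, -2, 284)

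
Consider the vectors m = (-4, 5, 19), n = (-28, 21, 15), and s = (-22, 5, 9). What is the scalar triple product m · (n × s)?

n × s:
i: 21·9 - 15·5 = 189 - 75 = 114
j: 15·(-22) - (-28)·9 = -330 - (-252) = -78
k: (-28)·5 - 21·(-22) = -140 - (-462) = 322
n × s = (114, -78, 322)
m · (n × s) = (-4)·114 + 5·(-78) + 19·322 = -456 - 390 + 6118 = 5272

5272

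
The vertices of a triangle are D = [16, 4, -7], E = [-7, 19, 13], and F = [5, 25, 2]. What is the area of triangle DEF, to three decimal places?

DE = (-23, 15, 20),  DF = (-11, 21, 9)
i: 15·9 - 20·21 = 135 - 420 = -285
j: 20·(-11) - (-23)·9 = -220 - (-207) = -13
k: (-23)·21 - 15·(-11) = -483 - (-165) = -318
DE × DF = (-285, -13, -318)
|DE × DF| = √182518 ≈ 427.2213
area = ½ · 427.2213 ≈ 213.611

213.611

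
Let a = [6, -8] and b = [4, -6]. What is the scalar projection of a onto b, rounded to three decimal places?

a · b = 6·4 + (-8)·(-6) = 24 + 48 = 72
|b| = √(16 + 36) = √52 ≈ 7.2111
comp_b a = 72 / √52 ≈ 9.985

9.985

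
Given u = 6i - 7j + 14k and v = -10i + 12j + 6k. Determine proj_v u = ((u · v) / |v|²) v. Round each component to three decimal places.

(2.143, -2.571, -1.286)

u · v = 6·(-10) + (-7)·12 + 14·6 = -60 - 84 + 84 = -60
|v|² = 100 + 144 + 36 = 280
proj_v u = (-60/280) · (-10, 12, 6) ≈ (2.143, -2.571, -1.286)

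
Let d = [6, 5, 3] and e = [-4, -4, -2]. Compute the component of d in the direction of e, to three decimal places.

d · e = 6·(-4) + 5·(-4) + 3·(-2) = -24 - 20 - 6 = -50
|e| = √(16 + 16 + 4) = √36 ≈ 6.0000
comp_e d = -50 / √36 ≈ -8.333

-8.333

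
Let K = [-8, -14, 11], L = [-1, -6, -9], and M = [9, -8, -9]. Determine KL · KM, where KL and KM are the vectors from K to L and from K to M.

KL = L − K = (7, 8, -20)
KM = M − K = (17, 6, -20)
KL · KM = 7·17 + 8·6 + (-20)·(-20) = 119 + 48 + 400 = 567

567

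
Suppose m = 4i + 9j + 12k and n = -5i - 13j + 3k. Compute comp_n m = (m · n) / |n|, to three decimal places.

-7.089

m · n = 4·(-5) + 9·(-13) + 12·3 = -20 - 117 + 36 = -101
|n| = √(25 + 169 + 9) = √203 ≈ 14.2478
comp_n m = -101 / √203 ≈ -7.089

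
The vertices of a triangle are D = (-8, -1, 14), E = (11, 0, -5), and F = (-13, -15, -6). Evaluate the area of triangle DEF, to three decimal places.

306.407

DE = (19, 1, -19),  DF = (-5, -14, -20)
i: 1·(-20) - (-19)·(-14) = -20 - 266 = -286
j: (-19)·(-5) - 19·(-20) = 95 - (-380) = 475
k: 19·(-14) - 1·(-5) = -266 - (-5) = -261
DE × DF = (-286, 475, -261)
|DE × DF| = √375542 ≈ 612.8148
area = ½ · 612.8148 ≈ 306.407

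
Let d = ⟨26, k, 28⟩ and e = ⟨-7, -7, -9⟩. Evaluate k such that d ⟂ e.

d · e = 26·(-7) + k·(-7) + 28·(-9) = -434 - 7k
Set equal to 0: -7k = 434, so k = -62.

-62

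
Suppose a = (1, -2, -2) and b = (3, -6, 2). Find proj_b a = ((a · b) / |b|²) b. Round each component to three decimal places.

a · b = 1·3 + (-2)·(-6) + (-2)·2 = 3 + 12 - 4 = 11
|b|² = 9 + 36 + 4 = 49
proj_b a = (11/49) · (3, -6, 2) ≈ (0.673, -1.347, 0.449)

(0.673, -1.347, 0.449)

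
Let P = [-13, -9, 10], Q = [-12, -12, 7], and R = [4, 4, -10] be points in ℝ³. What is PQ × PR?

PQ = (1, -3, -3)
PR = (17, 13, -20)
i: (-3)·(-20) - (-3)·13 = 60 - (-39) = 99
j: (-3)·17 - 1·(-20) = -51 - (-20) = -31
k: 1·13 - (-3)·17 = 13 - (-51) = 64
PQ × PR = (99, -31, 64)

(99, -31, 64)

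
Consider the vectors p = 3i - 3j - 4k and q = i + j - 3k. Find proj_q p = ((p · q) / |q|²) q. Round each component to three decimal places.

(1.091, 1.091, -3.273)

p · q = 3·1 + (-3)·1 + (-4)·(-3) = 3 - 3 + 12 = 12
|q|² = 1 + 1 + 9 = 11
proj_q p = (12/11) · (1, 1, -3) ≈ (1.091, 1.091, -3.273)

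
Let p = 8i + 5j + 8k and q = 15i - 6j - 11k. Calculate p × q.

(-7, 208, -123)

i: 5·(-11) - 8·(-6) = -55 - (-48) = -7
j: 8·15 - 8·(-11) = 120 - (-88) = 208
k: 8·(-6) - 5·15 = -48 - 75 = -123
p × q = (-7, 208, -123)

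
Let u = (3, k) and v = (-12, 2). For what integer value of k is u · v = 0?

u · v = 3·(-12) + k·2 = -36 + 2k
Set equal to 0: 2k = 36, so k = 18.

18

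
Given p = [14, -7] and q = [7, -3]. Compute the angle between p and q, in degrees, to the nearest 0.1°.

3.4

p · q = 14·7 + (-7)·(-3) = 98 + 21 = 119
|p|² = 196 + 49 = 245,  |p| = √245 ≈ 15.652476
|q|² = 49 + 9 = 58,  |q| = √58 ≈ 7.615773
cos θ = 119 / (15.652476 · 7.615773) ≈ 0.99827
θ = arccos(0.99827) ≈ 3.4°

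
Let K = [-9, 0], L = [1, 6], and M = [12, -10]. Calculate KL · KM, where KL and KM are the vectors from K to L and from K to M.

KL = L − K = (10, 6)
KM = M − K = (21, -10)
KL · KM = 10·21 + 6·(-10) = 210 - 60 = 150

150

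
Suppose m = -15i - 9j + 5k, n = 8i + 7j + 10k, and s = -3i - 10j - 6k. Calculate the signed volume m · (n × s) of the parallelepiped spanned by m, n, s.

-1327

n × s:
i: 7·(-6) - 10·(-10) = -42 - (-100) = 58
j: 10·(-3) - 8·(-6) = -30 - (-48) = 18
k: 8·(-10) - 7·(-3) = -80 - (-21) = -59
n × s = (58, 18, -59)
m · (n × s) = (-15)·58 + (-9)·18 + 5·(-59) = -870 - 162 - 295 = -1327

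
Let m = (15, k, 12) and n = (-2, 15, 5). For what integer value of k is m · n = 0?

m · n = 15·(-2) + k·15 + 12·5 = 30 + 15k
Set equal to 0: 15k = -30, so k = -2.

-2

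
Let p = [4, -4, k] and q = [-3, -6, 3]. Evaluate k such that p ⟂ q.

p · q = 4·(-3) + (-4)·(-6) + k·3 = 12 + 3k
Set equal to 0: 3k = -12, so k = -4.

-4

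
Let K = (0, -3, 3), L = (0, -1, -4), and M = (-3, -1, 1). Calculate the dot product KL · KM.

18

KL = L − K = (0, 2, -7)
KM = M − K = (-3, 2, -2)
KL · KM = 0·(-3) + 2·2 + (-7)·(-2) = 0 + 4 + 14 = 18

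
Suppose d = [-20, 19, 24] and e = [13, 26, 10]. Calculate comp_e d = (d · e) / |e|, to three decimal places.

15.419

d · e = (-20)·13 + 19·26 + 24·10 = -260 + 494 + 240 = 474
|e| = √(169 + 676 + 100) = √945 ≈ 30.7409
comp_e d = 474 / √945 ≈ 15.419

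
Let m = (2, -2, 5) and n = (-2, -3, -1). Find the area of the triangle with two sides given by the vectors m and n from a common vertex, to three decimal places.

i: (-2)·(-1) - 5·(-3) = 2 - (-15) = 17
j: 5·(-2) - 2·(-1) = -10 - (-2) = -8
k: 2·(-3) - (-2)·(-2) = -6 - 4 = -10
m × n = (17, -8, -10)
|m × n| = √(17² + (-8)² + (-10)²) = √453 ≈ 21.2838
area = ½ · 21.2838 ≈ 10.642

10.642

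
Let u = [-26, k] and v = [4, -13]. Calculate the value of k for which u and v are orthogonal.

u · v = (-26)·4 + k·(-13) = -104 - 13k
Set equal to 0: -13k = 104, so k = -8.

-8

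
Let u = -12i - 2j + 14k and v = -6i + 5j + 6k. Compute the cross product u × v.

(-82, -12, -72)

i: (-2)·6 - 14·5 = -12 - 70 = -82
j: 14·(-6) - (-12)·6 = -84 - (-72) = -12
k: (-12)·5 - (-2)·(-6) = -60 - 12 = -72
u × v = (-82, -12, -72)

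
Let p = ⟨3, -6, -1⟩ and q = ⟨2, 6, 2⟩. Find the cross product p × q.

(-6, -8, 30)

i: (-6)·2 - (-1)·6 = -12 - (-6) = -6
j: (-1)·2 - 3·2 = -2 - 6 = -8
k: 3·6 - (-6)·2 = 18 - (-12) = 30
p × q = (-6, -8, 30)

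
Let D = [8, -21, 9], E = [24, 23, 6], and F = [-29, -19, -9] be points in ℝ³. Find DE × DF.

(-786, 399, 1660)

DE = (16, 44, -3)
DF = (-37, 2, -18)
i: 44·(-18) - (-3)·2 = -792 - (-6) = -786
j: (-3)·(-37) - 16·(-18) = 111 - (-288) = 399
k: 16·2 - 44·(-37) = 32 - (-1628) = 1660
DE × DF = (-786, 399, 1660)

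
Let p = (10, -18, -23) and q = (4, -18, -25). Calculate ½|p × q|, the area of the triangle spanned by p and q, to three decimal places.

97.370

i: (-18)·(-25) - (-23)·(-18) = 450 - 414 = 36
j: (-23)·4 - 10·(-25) = -92 - (-250) = 158
k: 10·(-18) - (-18)·4 = -180 - (-72) = -108
p × q = (36, 158, -108)
|p × q| = √(36² + 158² + (-108)²) = √37924 ≈ 194.7409
area = ½ · 194.7409 ≈ 97.370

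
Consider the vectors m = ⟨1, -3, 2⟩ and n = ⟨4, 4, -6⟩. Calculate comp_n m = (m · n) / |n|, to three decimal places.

m · n = 1·4 + (-3)·4 + 2·(-6) = 4 - 12 - 12 = -20
|n| = √(16 + 16 + 36) = √68 ≈ 8.2462
comp_n m = -20 / √68 ≈ -2.425

-2.425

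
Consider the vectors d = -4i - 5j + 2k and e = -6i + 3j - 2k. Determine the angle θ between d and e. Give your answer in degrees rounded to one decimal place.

d · e = (-4)·(-6) + (-5)·3 + 2·(-2) = 24 - 15 - 4 = 5
|d|² = 16 + 25 + 4 = 45,  |d| = √45 ≈ 6.708204
|e|² = 36 + 9 + 4 = 49,  |e| = √49 ≈ 7.000000
cos θ = 5 / (6.708204 · 7.000000) ≈ 0.10648
θ = arccos(0.10648) ≈ 83.9°

83.9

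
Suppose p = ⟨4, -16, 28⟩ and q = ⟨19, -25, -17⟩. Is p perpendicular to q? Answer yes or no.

yes

p · q = 4·19 + (-16)·(-25) + 28·(-17) = 76 + 400 - 476 = 0
Zero, so the vectors are orthogonal.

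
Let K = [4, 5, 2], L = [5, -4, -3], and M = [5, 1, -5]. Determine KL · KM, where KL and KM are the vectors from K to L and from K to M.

KL = L − K = (1, -9, -5)
KM = M − K = (1, -4, -7)
KL · KM = 1·1 + (-9)·(-4) + (-5)·(-7) = 1 + 36 + 35 = 72

72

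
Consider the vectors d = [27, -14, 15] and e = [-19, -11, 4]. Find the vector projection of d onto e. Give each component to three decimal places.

d · e = 27·(-19) + (-14)·(-11) + 15·4 = -513 + 154 + 60 = -299
|e|² = 361 + 121 + 16 = 498
proj_e d = (-299/498) · (-19, -11, 4) ≈ (11.408, 6.604, -2.402)

(11.408, 6.604, -2.402)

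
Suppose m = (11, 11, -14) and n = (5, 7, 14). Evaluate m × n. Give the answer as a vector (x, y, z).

(252, -224, 22)

i: 11·14 - (-14)·7 = 154 - (-98) = 252
j: (-14)·5 - 11·14 = -70 - 154 = -224
k: 11·7 - 11·5 = 77 - 55 = 22
m × n = (252, -224, 22)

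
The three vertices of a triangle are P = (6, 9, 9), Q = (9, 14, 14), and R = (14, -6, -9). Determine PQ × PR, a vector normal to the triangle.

PQ = (3, 5, 5)
PR = (8, -15, -18)
i: 5·(-18) - 5·(-15) = -90 - (-75) = -15
j: 5·8 - 3·(-18) = 40 - (-54) = 94
k: 3·(-15) - 5·8 = -45 - 40 = -85
PQ × PR = (-15, 94, -85)

(-15, 94, -85)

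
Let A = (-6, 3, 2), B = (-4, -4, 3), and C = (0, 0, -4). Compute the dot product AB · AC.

AB = B − A = (2, -7, 1)
AC = C − A = (6, -3, -6)
AB · AC = 2·6 + (-7)·(-3) + 1·(-6) = 12 + 21 - 6 = 27

27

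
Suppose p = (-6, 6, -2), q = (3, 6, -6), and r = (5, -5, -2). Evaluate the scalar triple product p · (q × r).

q × r:
i: 6·(-2) - (-6)·(-5) = -12 - 30 = -42
j: (-6)·5 - 3·(-2) = -30 - (-6) = -24
k: 3·(-5) - 6·5 = -15 - 30 = -45
q × r = (-42, -24, -45)
p · (q × r) = (-6)·(-42) + 6·(-24) + (-2)·(-45) = 252 - 144 + 90 = 198

198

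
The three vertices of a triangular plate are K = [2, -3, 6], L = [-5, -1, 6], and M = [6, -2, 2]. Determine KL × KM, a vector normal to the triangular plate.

KL = (-7, 2, 0)
KM = (4, 1, -4)
i: 2·(-4) - 0·1 = -8 - 0 = -8
j: 0·4 - (-7)·(-4) = 0 - 28 = -28
k: (-7)·1 - 2·4 = -7 - 8 = -15
KL × KM = (-8, -28, -15)

(-8, -28, -15)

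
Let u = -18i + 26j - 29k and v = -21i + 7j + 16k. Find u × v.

i: 26·16 - (-29)·7 = 416 - (-203) = 619
j: (-29)·(-21) - (-18)·16 = 609 - (-288) = 897
k: (-18)·7 - 26·(-21) = -126 - (-546) = 420
u × v = (619, 897, 420)

(619, 897, 420)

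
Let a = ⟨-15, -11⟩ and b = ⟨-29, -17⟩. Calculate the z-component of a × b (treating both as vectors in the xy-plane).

(-15)·(-17) - (-11)·(-29) = 255 - 319 = -64

-64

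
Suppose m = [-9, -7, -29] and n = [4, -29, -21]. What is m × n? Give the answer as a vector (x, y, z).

(-694, -305, 289)

i: (-7)·(-21) - (-29)·(-29) = 147 - 841 = -694
j: (-29)·4 - (-9)·(-21) = -116 - 189 = -305
k: (-9)·(-29) - (-7)·4 = 261 - (-28) = 289
m × n = (-694, -305, 289)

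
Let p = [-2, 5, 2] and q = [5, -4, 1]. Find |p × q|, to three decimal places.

i: 5·1 - 2·(-4) = 5 - (-8) = 13
j: 2·5 - (-2)·1 = 10 - (-2) = 12
k: (-2)·(-4) - 5·5 = 8 - 25 = -17
p × q = (13, 12, -17)
|p × q| = √(13² + 12² + (-17)²) = √602 ≈ 24.5357

24.536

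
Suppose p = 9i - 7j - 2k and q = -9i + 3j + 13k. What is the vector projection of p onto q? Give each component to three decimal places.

p · q = 9·(-9) + (-7)·3 + (-2)·13 = -81 - 21 - 26 = -128
|q|² = 81 + 9 + 169 = 259
proj_q p = (-128/259) · (-9, 3, 13) ≈ (4.448, -1.483, -6.425)

(4.448, -1.483, -6.425)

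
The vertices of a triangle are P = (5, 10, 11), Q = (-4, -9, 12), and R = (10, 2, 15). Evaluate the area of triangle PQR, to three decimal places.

PQ = (-9, -19, 1),  PR = (5, -8, 4)
i: (-19)·4 - 1·(-8) = -76 - (-8) = -68
j: 1·5 - (-9)·4 = 5 - (-36) = 41
k: (-9)·(-8) - (-19)·5 = 72 - (-95) = 167
PQ × PR = (-68, 41, 167)
|PQ × PR| = √34194 ≈ 184.9162
area = ½ · 184.9162 ≈ 92.458

92.458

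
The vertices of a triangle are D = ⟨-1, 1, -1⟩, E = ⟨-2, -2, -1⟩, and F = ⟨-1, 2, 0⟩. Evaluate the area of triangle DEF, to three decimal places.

DE = (-1, -3, 0),  DF = (0, 1, 1)
i: (-3)·1 - 0·1 = -3 - 0 = -3
j: 0·0 - (-1)·1 = 0 - (-1) = 1
k: (-1)·1 - (-3)·0 = -1 - 0 = -1
DE × DF = (-3, 1, -1)
|DE × DF| = √11 ≈ 3.3166
area = ½ · 3.3166 ≈ 1.658

1.658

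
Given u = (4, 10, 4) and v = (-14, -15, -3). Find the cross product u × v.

i: 10·(-3) - 4·(-15) = -30 - (-60) = 30
j: 4·(-14) - 4·(-3) = -56 - (-12) = -44
k: 4·(-15) - 10·(-14) = -60 - (-140) = 80
u × v = (30, -44, 80)

(30, -44, 80)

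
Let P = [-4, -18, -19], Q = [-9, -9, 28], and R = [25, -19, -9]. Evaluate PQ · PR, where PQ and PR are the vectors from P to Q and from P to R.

316

PQ = Q − P = (-5, 9, 47)
PR = R − P = (29, -1, 10)
PQ · PR = (-5)·29 + 9·(-1) + 47·10 = -145 - 9 + 470 = 316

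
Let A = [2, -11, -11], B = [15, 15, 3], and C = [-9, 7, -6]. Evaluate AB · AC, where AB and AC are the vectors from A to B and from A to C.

395

AB = B − A = (13, 26, 14)
AC = C − A = (-11, 18, 5)
AB · AC = 13·(-11) + 26·18 + 14·5 = -143 + 468 + 70 = 395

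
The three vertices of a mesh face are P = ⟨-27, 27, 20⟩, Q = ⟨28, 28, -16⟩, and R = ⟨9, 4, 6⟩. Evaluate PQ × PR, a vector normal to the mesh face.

PQ = (55, 1, -36)
PR = (36, -23, -14)
i: 1·(-14) - (-36)·(-23) = -14 - 828 = -842
j: (-36)·36 - 55·(-14) = -1296 - (-770) = -526
k: 55·(-23) - 1·36 = -1265 - 36 = -1301
PQ × PR = (-842, -526, -1301)

(-842, -526, -1301)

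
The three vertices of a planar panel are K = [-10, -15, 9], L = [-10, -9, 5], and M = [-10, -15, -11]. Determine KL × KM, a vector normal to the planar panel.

(-120, 0, 0)

KL = (0, 6, -4)
KM = (0, 0, -20)
i: 6·(-20) - (-4)·0 = -120 - 0 = -120
j: (-4)·0 - 0·(-20) = 0 - 0 = 0
k: 0·0 - 6·0 = 0 - 0 = 0
KL × KM = (-120, 0, 0)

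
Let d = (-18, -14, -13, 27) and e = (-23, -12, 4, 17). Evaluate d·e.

d · e = (-18)·(-23) + (-14)·(-12) + (-13)·4 + 27·17 = 414 + 168 - 52 + 459 = 989

989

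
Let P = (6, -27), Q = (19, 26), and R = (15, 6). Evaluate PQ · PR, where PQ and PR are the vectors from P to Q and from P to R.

PQ = Q − P = (13, 53)
PR = R − P = (9, 33)
PQ · PR = 13·9 + 53·33 = 117 + 1749 = 1866

1866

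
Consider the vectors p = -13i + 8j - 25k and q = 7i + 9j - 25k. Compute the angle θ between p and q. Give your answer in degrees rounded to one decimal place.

41.2

p · q = (-13)·7 + 8·9 + (-25)·(-25) = -91 + 72 + 625 = 606
|p|² = 169 + 64 + 625 = 858,  |p| = √858 ≈ 29.291637
|q|² = 49 + 81 + 625 = 755,  |q| = √755 ≈ 27.477263
cos θ = 606 / (29.291637 · 27.477263) ≈ 0.75293
θ = arccos(0.75293) ≈ 41.2°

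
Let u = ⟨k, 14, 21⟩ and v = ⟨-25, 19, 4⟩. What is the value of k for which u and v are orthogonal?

u · v = k·(-25) + 14·19 + 21·4 = 350 - 25k
Set equal to 0: -25k = -350, so k = 14.

14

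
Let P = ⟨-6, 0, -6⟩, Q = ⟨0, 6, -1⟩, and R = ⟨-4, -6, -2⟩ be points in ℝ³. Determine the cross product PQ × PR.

PQ = (6, 6, 5)
PR = (2, -6, 4)
i: 6·4 - 5·(-6) = 24 - (-30) = 54
j: 5·2 - 6·4 = 10 - 24 = -14
k: 6·(-6) - 6·2 = -36 - 12 = -48
PQ × PR = (54, -14, -48)

(54, -14, -48)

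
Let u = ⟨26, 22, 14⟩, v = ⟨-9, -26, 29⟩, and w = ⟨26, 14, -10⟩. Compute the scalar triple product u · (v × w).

v × w:
i: (-26)·(-10) - 29·14 = 260 - 406 = -146
j: 29·26 - (-9)·(-10) = 754 - 90 = 664
k: (-9)·14 - (-26)·26 = -126 - (-676) = 550
v × w = (-146, 664, 550)
u · (v × w) = 26·(-146) + 22·664 + 14·550 = -3796 + 14608 + 7700 = 18512

18512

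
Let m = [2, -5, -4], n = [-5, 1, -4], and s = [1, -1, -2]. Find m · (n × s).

n × s:
i: 1·(-2) - (-4)·(-1) = -2 - 4 = -6
j: (-4)·1 - (-5)·(-2) = -4 - 10 = -14
k: (-5)·(-1) - 1·1 = 5 - 1 = 4
n × s = (-6, -14, 4)
m · (n × s) = 2·(-6) + (-5)·(-14) + (-4)·4 = -12 + 70 - 16 = 42

42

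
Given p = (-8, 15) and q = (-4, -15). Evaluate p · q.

p · q = (-8)·(-4) + 15·(-15) = 32 - 225 = -193

-193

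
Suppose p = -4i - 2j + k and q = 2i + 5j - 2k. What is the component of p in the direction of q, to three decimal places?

p · q = (-4)·2 + (-2)·5 + 1·(-2) = -8 - 10 - 2 = -20
|q| = √(4 + 25 + 4) = √33 ≈ 5.7446
comp_q p = -20 / √33 ≈ -3.482

-3.482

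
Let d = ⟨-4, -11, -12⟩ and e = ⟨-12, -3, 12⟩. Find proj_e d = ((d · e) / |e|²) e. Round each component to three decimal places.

d · e = (-4)·(-12) + (-11)·(-3) + (-12)·12 = 48 + 33 - 144 = -63
|e|² = 144 + 9 + 144 = 297
proj_e d = (-63/297) · (-12, -3, 12) ≈ (2.545, 0.636, -2.545)

(2.545, 0.636, -2.545)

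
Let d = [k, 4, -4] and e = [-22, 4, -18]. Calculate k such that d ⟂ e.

4

d · e = k·(-22) + 4·4 + (-4)·(-18) = 88 - 22k
Set equal to 0: -22k = -88, so k = 4.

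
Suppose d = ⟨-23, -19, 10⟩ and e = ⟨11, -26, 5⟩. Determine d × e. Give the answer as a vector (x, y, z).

i: (-19)·5 - 10·(-26) = -95 - (-260) = 165
j: 10·11 - (-23)·5 = 110 - (-115) = 225
k: (-23)·(-26) - (-19)·11 = 598 - (-209) = 807
d × e = (165, 225, 807)

(165, 225, 807)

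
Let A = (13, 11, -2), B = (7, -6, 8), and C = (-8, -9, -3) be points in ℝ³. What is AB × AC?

AB = (-6, -17, 10)
AC = (-21, -20, -1)
i: (-17)·(-1) - 10·(-20) = 17 - (-200) = 217
j: 10·(-21) - (-6)·(-1) = -210 - 6 = -216
k: (-6)·(-20) - (-17)·(-21) = 120 - 357 = -237
AB × AC = (217, -216, -237)

(217, -216, -237)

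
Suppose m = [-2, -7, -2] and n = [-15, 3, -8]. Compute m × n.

i: (-7)·(-8) - (-2)·3 = 56 - (-6) = 62
j: (-2)·(-15) - (-2)·(-8) = 30 - 16 = 14
k: (-2)·3 - (-7)·(-15) = -6 - 105 = -111
m × n = (62, 14, -111)

(62, 14, -111)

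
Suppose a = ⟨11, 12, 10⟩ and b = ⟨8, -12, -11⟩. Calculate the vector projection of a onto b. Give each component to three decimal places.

(-4.036, 6.055, 5.550)

a · b = 11·8 + 12·(-12) + 10·(-11) = 88 - 144 - 110 = -166
|b|² = 64 + 144 + 121 = 329
proj_b a = (-166/329) · (8, -12, -11) ≈ (-4.036, 6.055, 5.550)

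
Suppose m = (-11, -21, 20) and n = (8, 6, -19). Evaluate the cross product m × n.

(279, -49, 102)

i: (-21)·(-19) - 20·6 = 399 - 120 = 279
j: 20·8 - (-11)·(-19) = 160 - 209 = -49
k: (-11)·6 - (-21)·8 = -66 - (-168) = 102
m × n = (279, -49, 102)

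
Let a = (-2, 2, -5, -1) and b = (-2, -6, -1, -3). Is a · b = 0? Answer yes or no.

yes

a · b = (-2)·(-2) + 2·(-6) + (-5)·(-1) + (-1)·(-3) = 4 - 12 + 5 + 3 = 0
Zero, so the vectors are orthogonal.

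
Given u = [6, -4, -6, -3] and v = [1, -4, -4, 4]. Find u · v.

34

u · v = 6·1 + (-4)·(-4) + (-6)·(-4) + (-3)·4 = 6 + 16 + 24 - 12 = 34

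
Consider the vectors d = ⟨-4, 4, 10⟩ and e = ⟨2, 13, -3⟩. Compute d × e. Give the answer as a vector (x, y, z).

i: 4·(-3) - 10·13 = -12 - 130 = -142
j: 10·2 - (-4)·(-3) = 20 - 12 = 8
k: (-4)·13 - 4·2 = -52 - 8 = -60
d × e = (-142, 8, -60)

(-142, 8, -60)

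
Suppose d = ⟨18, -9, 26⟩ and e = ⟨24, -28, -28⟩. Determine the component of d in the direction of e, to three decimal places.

-0.950

d · e = 18·24 + (-9)·(-28) + 26·(-28) = 432 + 252 - 728 = -44
|e| = √(576 + 784 + 784) = √2144 ≈ 46.3033
comp_e d = -44 / √2144 ≈ -0.950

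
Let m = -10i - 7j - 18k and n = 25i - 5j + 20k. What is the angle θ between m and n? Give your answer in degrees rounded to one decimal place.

m · n = (-10)·25 + (-7)·(-5) + (-18)·20 = -250 + 35 - 360 = -575
|m|² = 100 + 49 + 324 = 473,  |m| = √473 ≈ 21.748563
|n|² = 625 + 25 + 400 = 1050,  |n| = √1050 ≈ 32.403703
cos θ = -575 / (21.748563 · 32.403703) ≈ -0.81591
θ = arccos(-0.81591) ≈ 144.7°

144.7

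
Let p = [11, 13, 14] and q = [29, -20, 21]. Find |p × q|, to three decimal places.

i: 13·21 - 14·(-20) = 273 - (-280) = 553
j: 14·29 - 11·21 = 406 - 231 = 175
k: 11·(-20) - 13·29 = -220 - 377 = -597
p × q = (553, 175, -597)
|p × q| = √(553² + 175² + (-597)²) = √692843 ≈ 832.3719

832.372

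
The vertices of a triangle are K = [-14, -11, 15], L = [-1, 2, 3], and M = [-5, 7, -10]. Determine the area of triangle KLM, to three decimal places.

KL = (13, 13, -12),  KM = (9, 18, -25)
i: 13·(-25) - (-12)·18 = -325 - (-216) = -109
j: (-12)·9 - 13·(-25) = -108 - (-325) = 217
k: 13·18 - 13·9 = 234 - 117 = 117
KL × KM = (-109, 217, 117)
|KL × KM| = √72659 ≈ 269.5533
area = ½ · 269.5533 ≈ 134.777

134.777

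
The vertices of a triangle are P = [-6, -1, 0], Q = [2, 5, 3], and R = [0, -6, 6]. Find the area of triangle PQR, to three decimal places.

PQ = (8, 6, 3),  PR = (6, -5, 6)
i: 6·6 - 3·(-5) = 36 - (-15) = 51
j: 3·6 - 8·6 = 18 - 48 = -30
k: 8·(-5) - 6·6 = -40 - 36 = -76
PQ × PR = (51, -30, -76)
|PQ × PR| = √9277 ≈ 96.3172
area = ½ · 96.3172 ≈ 48.159

48.159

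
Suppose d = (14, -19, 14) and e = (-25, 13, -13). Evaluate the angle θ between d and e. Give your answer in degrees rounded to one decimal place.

d · e = 14·(-25) + (-19)·13 + 14·(-13) = -350 - 247 - 182 = -779
|d|² = 196 + 361 + 196 = 753,  |d| = √753 ≈ 27.440845
|e|² = 625 + 169 + 169 = 963,  |e| = √963 ≈ 31.032241
cos θ = -779 / (27.440845 · 31.032241) ≈ -0.91480
θ = arccos(-0.91480) ≈ 156.2°

156.2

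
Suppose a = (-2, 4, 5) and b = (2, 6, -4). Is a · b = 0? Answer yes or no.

a · b = (-2)·2 + 4·6 + 5·(-4) = -4 + 24 - 20 = 0
Zero, so the vectors are orthogonal.

yes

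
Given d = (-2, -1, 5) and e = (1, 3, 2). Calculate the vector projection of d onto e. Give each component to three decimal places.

d · e = (-2)·1 + (-1)·3 + 5·2 = -2 - 3 + 10 = 5
|e|² = 1 + 9 + 4 = 14
proj_e d = (5/14) · (1, 3, 2) ≈ (0.357, 1.071, 0.714)

(0.357, 1.071, 0.714)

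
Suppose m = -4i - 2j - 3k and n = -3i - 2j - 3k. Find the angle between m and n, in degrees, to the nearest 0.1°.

8.2

m · n = (-4)·(-3) + (-2)·(-2) + (-3)·(-3) = 12 + 4 + 9 = 25
|m|² = 16 + 4 + 9 = 29,  |m| = √29 ≈ 5.385165
|n|² = 9 + 4 + 9 = 22,  |n| = √22 ≈ 4.690416
cos θ = 25 / (5.385165 · 4.690416) ≈ 0.98976
θ = arccos(0.98976) ≈ 8.2°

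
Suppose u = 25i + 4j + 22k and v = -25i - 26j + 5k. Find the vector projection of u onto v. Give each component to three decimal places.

u · v = 25·(-25) + 4·(-26) + 22·5 = -625 - 104 + 110 = -619
|v|² = 625 + 676 + 25 = 1326
proj_v u = (-619/1326) · (-25, -26, 5) ≈ (11.670, 12.137, -2.334)

(11.670, 12.137, -2.334)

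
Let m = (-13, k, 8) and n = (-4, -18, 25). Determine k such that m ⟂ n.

14

m · n = (-13)·(-4) + k·(-18) + 8·25 = 252 - 18k
Set equal to 0: -18k = -252, so k = 14.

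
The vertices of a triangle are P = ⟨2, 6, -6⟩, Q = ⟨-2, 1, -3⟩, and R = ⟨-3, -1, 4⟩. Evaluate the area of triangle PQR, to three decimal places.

19.203

PQ = (-4, -5, 3),  PR = (-5, -7, 10)
i: (-5)·10 - 3·(-7) = -50 - (-21) = -29
j: 3·(-5) - (-4)·10 = -15 - (-40) = 25
k: (-4)·(-7) - (-5)·(-5) = 28 - 25 = 3
PQ × PR = (-29, 25, 3)
|PQ × PR| = √1475 ≈ 38.4057
area = ½ · 38.4057 ≈ 19.203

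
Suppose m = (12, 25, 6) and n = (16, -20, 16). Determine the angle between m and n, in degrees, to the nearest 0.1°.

m · n = 12·16 + 25·(-20) + 6·16 = 192 - 500 + 96 = -212
|m|² = 144 + 625 + 36 = 805,  |m| = √805 ≈ 28.372522
|n|² = 256 + 400 + 256 = 912,  |n| = √912 ≈ 30.199338
cos θ = -212 / (28.372522 · 30.199338) ≈ -0.24742
θ = arccos(-0.24742) ≈ 104.3°

104.3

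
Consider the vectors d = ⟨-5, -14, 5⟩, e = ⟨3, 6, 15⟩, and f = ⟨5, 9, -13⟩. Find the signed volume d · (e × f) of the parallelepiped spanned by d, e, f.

-546

e × f:
i: 6·(-13) - 15·9 = -78 - 135 = -213
j: 15·5 - 3·(-13) = 75 - (-39) = 114
k: 3·9 - 6·5 = 27 - 30 = -3
e × f = (-213, 114, -3)
d · (e × f) = (-5)·(-213) + (-14)·114 + 5·(-3) = 1065 - 1596 - 15 = -546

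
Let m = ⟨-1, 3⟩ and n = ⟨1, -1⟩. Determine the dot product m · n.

-4

m · n = (-1)·1 + 3·(-1) = -1 - 3 = -4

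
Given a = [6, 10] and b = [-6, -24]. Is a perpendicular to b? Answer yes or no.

a · b = 6·(-6) + 10·(-24) = -36 - 240 = -276
Nonzero, so the vectors are not orthogonal.

no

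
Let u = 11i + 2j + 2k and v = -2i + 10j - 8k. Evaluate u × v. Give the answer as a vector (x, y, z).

i: 2·(-8) - 2·10 = -16 - 20 = -36
j: 2·(-2) - 11·(-8) = -4 - (-88) = 84
k: 11·10 - 2·(-2) = 110 - (-4) = 114
u × v = (-36, 84, 114)

(-36, 84, 114)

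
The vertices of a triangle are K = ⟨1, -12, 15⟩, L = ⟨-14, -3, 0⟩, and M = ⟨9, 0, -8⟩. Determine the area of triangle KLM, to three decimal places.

KL = (-15, 9, -15),  KM = (8, 12, -23)
i: 9·(-23) - (-15)·12 = -207 - (-180) = -27
j: (-15)·8 - (-15)·(-23) = -120 - 345 = -465
k: (-15)·12 - 9·8 = -180 - 72 = -252
KL × KM = (-27, -465, -252)
|KL × KM| = √280458 ≈ 529.5829
area = ½ · 529.5829 ≈ 264.791

264.791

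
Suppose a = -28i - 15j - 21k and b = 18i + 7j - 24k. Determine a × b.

(507, -1050, 74)

i: (-15)·(-24) - (-21)·7 = 360 - (-147) = 507
j: (-21)·18 - (-28)·(-24) = -378 - 672 = -1050
k: (-28)·7 - (-15)·18 = -196 - (-270) = 74
a × b = (507, -1050, 74)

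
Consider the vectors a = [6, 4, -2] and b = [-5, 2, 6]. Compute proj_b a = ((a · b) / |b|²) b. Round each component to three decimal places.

a · b = 6·(-5) + 4·2 + (-2)·6 = -30 + 8 - 12 = -34
|b|² = 25 + 4 + 36 = 65
proj_b a = (-34/65) · (-5, 2, 6) ≈ (2.615, -1.046, -3.138)

(2.615, -1.046, -3.138)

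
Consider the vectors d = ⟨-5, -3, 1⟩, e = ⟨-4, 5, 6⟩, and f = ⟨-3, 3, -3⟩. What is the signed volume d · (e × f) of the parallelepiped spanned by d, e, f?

258

e × f:
i: 5·(-3) - 6·3 = -15 - 18 = -33
j: 6·(-3) - (-4)·(-3) = -18 - 12 = -30
k: (-4)·3 - 5·(-3) = -12 - (-15) = 3
e × f = (-33, -30, 3)
d · (e × f) = (-5)·(-33) + (-3)·(-30) + 1·3 = 165 + 90 + 3 = 258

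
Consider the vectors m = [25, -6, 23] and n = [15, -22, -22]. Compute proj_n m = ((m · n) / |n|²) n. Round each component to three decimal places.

(0.013, -0.018, -0.018)

m · n = 25·15 + (-6)·(-22) + 23·(-22) = 375 + 132 - 506 = 1
|n|² = 225 + 484 + 484 = 1193
proj_n m = (1/1193) · (15, -22, -22) ≈ (0.013, -0.018, -0.018)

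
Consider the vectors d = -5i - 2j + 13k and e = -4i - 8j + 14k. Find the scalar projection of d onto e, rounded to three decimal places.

13.122

d · e = (-5)·(-4) + (-2)·(-8) + 13·14 = 20 + 16 + 182 = 218
|e| = √(16 + 64 + 196) = √276 ≈ 16.6132
comp_e d = 218 / √276 ≈ 13.122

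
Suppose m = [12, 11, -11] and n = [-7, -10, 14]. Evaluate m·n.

-348

m · n = 12·(-7) + 11·(-10) + (-11)·14 = -84 - 110 - 154 = -348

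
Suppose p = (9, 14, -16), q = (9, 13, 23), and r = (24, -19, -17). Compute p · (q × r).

19542

q × r:
i: 13·(-17) - 23·(-19) = -221 - (-437) = 216
j: 23·24 - 9·(-17) = 552 - (-153) = 705
k: 9·(-19) - 13·24 = -171 - 312 = -483
q × r = (216, 705, -483)
p · (q × r) = 9·216 + 14·705 + (-16)·(-483) = 1944 + 9870 + 7728 = 19542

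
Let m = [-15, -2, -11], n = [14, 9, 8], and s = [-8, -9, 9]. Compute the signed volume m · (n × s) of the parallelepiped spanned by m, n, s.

n × s:
i: 9·9 - 8·(-9) = 81 - (-72) = 153
j: 8·(-8) - 14·9 = -64 - 126 = -190
k: 14·(-9) - 9·(-8) = -126 - (-72) = -54
n × s = (153, -190, -54)
m · (n × s) = (-15)·153 + (-2)·(-190) + (-11)·(-54) = -2295 + 380 + 594 = -1321

-1321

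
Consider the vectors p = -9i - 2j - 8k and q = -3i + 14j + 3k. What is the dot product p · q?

p · q = (-9)·(-3) + (-2)·14 + (-8)·3 = 27 - 28 - 24 = -25

-25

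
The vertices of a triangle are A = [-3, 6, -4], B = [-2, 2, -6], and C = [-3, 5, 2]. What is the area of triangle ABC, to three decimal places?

13.351

AB = (1, -4, -2),  AC = (0, -1, 6)
i: (-4)·6 - (-2)·(-1) = -24 - 2 = -26
j: (-2)·0 - 1·6 = 0 - 6 = -6
k: 1·(-1) - (-4)·0 = -1 - 0 = -1
AB × AC = (-26, -6, -1)
|AB × AC| = √713 ≈ 26.7021
area = ½ · 26.7021 ≈ 13.351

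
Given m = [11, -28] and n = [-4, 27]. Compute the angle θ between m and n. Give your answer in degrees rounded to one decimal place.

m · n = 11·(-4) + (-28)·27 = -44 - 756 = -800
|m|² = 121 + 784 = 905,  |m| = √905 ≈ 30.083218
|n|² = 16 + 729 = 745,  |n| = √745 ≈ 27.294688
cos θ = -800 / (30.083218 · 27.294688) ≈ -0.97429
θ = arccos(-0.97429) ≈ 167.0°

167.0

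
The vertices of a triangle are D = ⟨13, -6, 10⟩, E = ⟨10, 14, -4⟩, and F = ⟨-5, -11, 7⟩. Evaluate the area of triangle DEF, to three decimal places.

DE = (-3, 20, -14),  DF = (-18, -5, -3)
i: 20·(-3) - (-14)·(-5) = -60 - 70 = -130
j: (-14)·(-18) - (-3)·(-3) = 252 - 9 = 243
k: (-3)·(-5) - 20·(-18) = 15 - (-360) = 375
DE × DF = (-130, 243, 375)
|DE × DF| = √216574 ≈ 465.3751
area = ½ · 465.3751 ≈ 232.688

232.688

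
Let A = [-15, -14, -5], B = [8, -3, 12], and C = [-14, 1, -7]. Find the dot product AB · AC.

AB = B − A = (23, 11, 17)
AC = C − A = (1, 15, -2)
AB · AC = 23·1 + 11·15 + 17·(-2) = 23 + 165 - 34 = 154

154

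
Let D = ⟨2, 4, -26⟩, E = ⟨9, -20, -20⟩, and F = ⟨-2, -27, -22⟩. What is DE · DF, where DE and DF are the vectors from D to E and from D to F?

740

DE = E − D = (7, -24, 6)
DF = F − D = (-4, -31, 4)
DE · DF = 7·(-4) + (-24)·(-31) + 6·4 = -28 + 744 + 24 = 740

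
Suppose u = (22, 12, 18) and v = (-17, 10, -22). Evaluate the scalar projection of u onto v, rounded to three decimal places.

u · v = 22·(-17) + 12·10 + 18·(-22) = -374 + 120 - 396 = -650
|v| = √(289 + 100 + 484) = √873 ≈ 29.5466
comp_v u = -650 / √873 ≈ -21.999

-21.999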